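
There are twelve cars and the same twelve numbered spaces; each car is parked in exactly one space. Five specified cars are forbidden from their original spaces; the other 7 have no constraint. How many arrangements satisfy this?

312273360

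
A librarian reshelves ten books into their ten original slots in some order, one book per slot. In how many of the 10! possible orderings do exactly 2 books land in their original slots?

667485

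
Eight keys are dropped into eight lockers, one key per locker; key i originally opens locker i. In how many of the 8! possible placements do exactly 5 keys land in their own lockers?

Pick the 5 fixed positions: C(8,5) = 56 ways.
The remaining 3 must be deranged: !3 = 2.
Total: 56 × 2 = 112.

112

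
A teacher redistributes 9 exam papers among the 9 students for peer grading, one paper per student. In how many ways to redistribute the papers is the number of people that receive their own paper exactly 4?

5544

Pick the 4 fixed positions: C(9,4) = 126 ways.
The remaining 5 must be deranged: !5 = 44.
Total: 126 × 44 = 5544.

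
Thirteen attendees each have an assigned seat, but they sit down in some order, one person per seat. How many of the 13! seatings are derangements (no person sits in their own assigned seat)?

2290792932

Use !n = (n-1)(!(n-1) + !(n-2)).
!13 = 12·(176214841 + 14684570) = 12·190899411 = 2290792932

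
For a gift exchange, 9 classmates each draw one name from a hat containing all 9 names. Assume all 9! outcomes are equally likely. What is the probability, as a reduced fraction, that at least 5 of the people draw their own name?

1339/362880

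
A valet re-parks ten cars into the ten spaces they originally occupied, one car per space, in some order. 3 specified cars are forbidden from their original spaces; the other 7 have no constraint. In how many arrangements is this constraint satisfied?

2656080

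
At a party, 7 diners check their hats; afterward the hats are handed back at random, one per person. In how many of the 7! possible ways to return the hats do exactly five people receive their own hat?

21

Pick the 5 fixed positions: C(7,5) = 21 ways.
The remaining 2 must be deranged: !2 = 1.
Total: 21 × 1 = 21.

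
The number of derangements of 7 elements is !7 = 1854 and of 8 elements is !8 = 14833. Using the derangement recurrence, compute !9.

!9 = (9-1)·(!8 + !7) = 8·(14833 + 1854) = 8·16687 = 133496.

133496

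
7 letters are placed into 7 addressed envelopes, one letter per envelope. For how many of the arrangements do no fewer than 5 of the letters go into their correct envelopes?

22

Sum C(7,i)·!(7-i) for i = 5..7:
  i=5: C(7,5)·!2 = 21·1 = 21
  i=6: C(7,6)·!1 = 7·0 = 0
  i=7: C(7,7)·!0 = 1·1 = 1
Total = 22.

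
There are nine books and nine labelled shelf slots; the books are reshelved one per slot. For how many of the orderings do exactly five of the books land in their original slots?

1134

Choose which 5 of the 9 are fixed: C(9,5) = 126.
The other 4 form a derangement: !4 = 9.
Total: 126 × 9 = 1134.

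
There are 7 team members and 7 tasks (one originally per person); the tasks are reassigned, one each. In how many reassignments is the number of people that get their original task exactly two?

924

Choose which 2 of the 7 are fixed: C(7,2) = 21.
The other 5 form a derangement: !5 = 44.
Total: 21 × 44 = 924.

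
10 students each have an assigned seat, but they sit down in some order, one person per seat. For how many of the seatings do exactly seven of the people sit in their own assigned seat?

240

Pick the 7 fixed positions: C(10,7) = 120 ways.
The remaining 3 must be deranged: !3 = 2.
Total: 120 × 2 = 240.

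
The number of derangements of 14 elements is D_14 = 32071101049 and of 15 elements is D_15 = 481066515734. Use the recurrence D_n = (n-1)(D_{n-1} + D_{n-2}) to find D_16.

7697064251745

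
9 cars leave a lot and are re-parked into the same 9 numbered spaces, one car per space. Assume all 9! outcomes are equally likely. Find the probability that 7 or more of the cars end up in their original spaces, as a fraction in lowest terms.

37/362880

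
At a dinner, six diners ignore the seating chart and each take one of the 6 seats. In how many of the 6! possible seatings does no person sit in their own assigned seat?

265

Recurrence: !6 = 5·(!5 + !4).
!6 = 5·(44 + 9) = 5·53 = 265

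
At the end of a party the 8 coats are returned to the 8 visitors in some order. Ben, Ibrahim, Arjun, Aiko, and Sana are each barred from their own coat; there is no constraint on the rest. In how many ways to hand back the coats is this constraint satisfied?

Let A_j be the event that the j-th constrained one is fixed. By inclusion-exclusion over the 5 events:
Σ_{j=0}^{5} (-1)^j C(5,j)(8-j)!
= C(5,0)·8! - C(5,1)·7! + C(5,2)·6! - C(5,3)·5! + C(5,4)·4! - C(5,5)·3!
= 40320 - 25200 + 7200 - 1200 + 120 - 6
= 21234

21234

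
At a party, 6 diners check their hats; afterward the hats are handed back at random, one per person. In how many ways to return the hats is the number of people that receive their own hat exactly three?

Choose which 3 of the 6 are fixed: C(6,3) = 20.
The remaining 3 must be deranged: !3 = 2.
Total: 20 × 2 = 40.

40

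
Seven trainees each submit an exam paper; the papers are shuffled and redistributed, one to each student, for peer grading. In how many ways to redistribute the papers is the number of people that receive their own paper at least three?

407

# with exactly i fixed is C(7,i)·!(7-i); sum over i=3..7:
  i=3: C(7,3)·!4 = 35·9 = 315
  i=4: C(7,4)·!3 = 35·2 = 70
  i=5: C(7,5)·!2 = 21·1 = 21
  i=6: C(7,6)·!1 = 7·0 = 0
  i=7: C(7,7)·!0 = 1·1 = 1
Total = 407.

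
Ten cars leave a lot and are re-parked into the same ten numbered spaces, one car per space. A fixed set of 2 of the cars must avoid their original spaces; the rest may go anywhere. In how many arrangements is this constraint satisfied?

Let A_j be the event that the j-th constrained one is fixed. By inclusion-exclusion over the 2 events:
Σ_{j=0}^{2} (-1)^j C(2,j)(10-j)!
= C(2,0)·10! - C(2,1)·9! + C(2,2)·8!
= 3628800 - 725760 + 40320
= 2943360

2943360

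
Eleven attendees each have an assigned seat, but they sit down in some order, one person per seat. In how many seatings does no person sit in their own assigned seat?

14684570

By inclusion-exclusion, !11 = Σ (-1)^k · 11!/k! for k=0..11
= 11! - 11!/1! + 11!/2! - 11!/3! + 11!/4! - 11!/5! + 11!/6! - 11!/7! + 11!/8! - 11!/9! + 11!/10! - 11!/11!
= 39916800 - 39916800 + 19958400 - 6652800 + 1663200 - 332640 + 55440 - 7920 + 990 - 110 + 11 - 1
= 14684570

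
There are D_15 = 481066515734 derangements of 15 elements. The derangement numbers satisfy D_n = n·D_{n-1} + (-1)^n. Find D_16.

7697064251745

D_16 = 16·481066515734 + 1 = 7697064251745.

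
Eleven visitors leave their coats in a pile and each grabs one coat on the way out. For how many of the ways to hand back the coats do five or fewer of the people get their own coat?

39893116

# with exactly i fixed is C(11,i)·!(11-i); sum over i=0..5:
  i=0: C(11,0)·!11 = 1·14684570 = 14684570
  i=1: C(11,1)·!10 = 11·1334961 = 14684571
  i=2: C(11,2)·!9 = 55·133496 = 7342280
  i=3: C(11,3)·!8 = 165·14833 = 2447445
  i=4: C(11,4)·!7 = 330·1854 = 611820
  i=5: C(11,5)·!6 = 462·265 = 122430
Total = 39893116.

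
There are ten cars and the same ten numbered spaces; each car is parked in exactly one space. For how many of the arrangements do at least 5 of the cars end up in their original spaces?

Sum C(10,i)·!(10-i) for i = 5..10:
  i=5: C(10,5)·!5 = 252·44 = 11088
  i=6: C(10,6)·!4 = 210·9 = 1890
  i=7: C(10,7)·!3 = 120·2 = 240
  i=8: C(10,8)·!2 = 45·1 = 45
  i=9: C(10,9)·!1 = 10·0 = 0
  i=10: C(10,10)·!0 = 1·1 = 1
Total = 13264.

13264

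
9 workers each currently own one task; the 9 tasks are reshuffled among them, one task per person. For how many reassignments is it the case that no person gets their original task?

The subfactorial !9 = [9!/e] (nearest integer).
9! = 362880, and 362880/e ≈ 133496.09, so !9 = 133496.

133496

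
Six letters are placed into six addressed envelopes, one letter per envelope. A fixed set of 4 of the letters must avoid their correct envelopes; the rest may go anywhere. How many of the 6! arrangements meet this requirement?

362

Let A_j be the event that the j-th constrained one is fixed. By inclusion-exclusion over the 4 events:
Σ_{j=0}^{4} (-1)^j C(4,j)(6-j)!
= C(4,0)·6! - C(4,1)·5! + C(4,2)·4! - C(4,3)·3! + C(4,4)·2!
= 720 - 480 + 144 - 24 + 2
= 362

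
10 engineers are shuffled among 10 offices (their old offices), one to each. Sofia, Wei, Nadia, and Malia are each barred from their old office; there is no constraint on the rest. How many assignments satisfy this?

2399760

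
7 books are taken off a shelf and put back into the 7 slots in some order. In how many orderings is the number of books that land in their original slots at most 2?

4633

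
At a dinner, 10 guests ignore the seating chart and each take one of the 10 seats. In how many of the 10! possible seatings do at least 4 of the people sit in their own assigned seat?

68914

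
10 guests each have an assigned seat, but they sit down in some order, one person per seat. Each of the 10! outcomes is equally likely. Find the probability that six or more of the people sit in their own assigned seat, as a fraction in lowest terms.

Favorable outcomes: Σ_{i≥6} C(10,i)·!(10-i) = 210·9 + 120·2 + 45·1 + 10·0 + 1·1 = 2176.
Total outcomes: 10! = 3628800.
Probability = 2176/3628800 = 17/28350.

17/28350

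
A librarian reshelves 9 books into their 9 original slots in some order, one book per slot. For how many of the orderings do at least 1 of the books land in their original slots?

229384

Sum C(9,i)·!(9-i) for i = 1..9:
  i=1: C(9,1)·!8 = 9·14833 = 133497
  i=2: C(9,2)·!7 = 36·1854 = 66744
  i=3: C(9,3)·!6 = 84·265 = 22260
  i=4: C(9,4)·!5 = 126·44 = 5544
  i=5: C(9,5)·!4 = 126·9 = 1134
  i=6: C(9,6)·!3 = 84·2 = 168
  i=7: C(9,7)·!2 = 36·1 = 36
  i=8: C(9,8)·!1 = 9·0 = 0
  i=9: C(9,9)·!0 = 1·1 = 1
Total = 229384.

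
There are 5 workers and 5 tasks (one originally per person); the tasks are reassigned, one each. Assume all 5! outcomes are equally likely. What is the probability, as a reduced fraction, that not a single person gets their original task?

Favorable outcomes: !5 = 44.
Total outcomes: 5! = 120.
Probability = 44/120 = 11/30.

11/30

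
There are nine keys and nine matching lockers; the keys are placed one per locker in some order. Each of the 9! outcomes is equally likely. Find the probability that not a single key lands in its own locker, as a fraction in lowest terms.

16687/45360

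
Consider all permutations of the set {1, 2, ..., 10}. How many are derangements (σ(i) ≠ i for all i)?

1334961

By inclusion-exclusion, !10 = Σ (-1)^k · 10!/k! for k=0..10
= 10! - 10!/1! + 10!/2! - 10!/3! + 10!/4! - 10!/5! + 10!/6! - 10!/7! + 10!/8! - 10!/9! + 10!/10!
= 3628800 - 3628800 + 1814400 - 604800 + 151200 - 30240 + 5040 - 720 + 90 - 10 + 1
= 1334961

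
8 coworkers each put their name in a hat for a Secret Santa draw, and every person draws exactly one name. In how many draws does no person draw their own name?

14833

Use !n = n·!(n-1) + (-1)^n.
!8 = 8·1854 + 1 = 14833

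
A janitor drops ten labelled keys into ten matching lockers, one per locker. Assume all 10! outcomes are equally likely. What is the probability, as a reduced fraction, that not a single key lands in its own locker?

16481/44800

Favorable outcomes: !10 = 1334961.
Total outcomes: 10! = 3628800.
Probability = 1334961/3628800 = 16481/44800.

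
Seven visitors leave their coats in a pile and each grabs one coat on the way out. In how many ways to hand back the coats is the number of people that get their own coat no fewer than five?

Sum C(7,i)·!(7-i) for i = 5..7:
  i=5: C(7,5)·!2 = 21·1 = 21
  i=6: C(7,6)·!1 = 7·0 = 0
  i=7: C(7,7)·!0 = 1·1 = 1
Total = 22.

22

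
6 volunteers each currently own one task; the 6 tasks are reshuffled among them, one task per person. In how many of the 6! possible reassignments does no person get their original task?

265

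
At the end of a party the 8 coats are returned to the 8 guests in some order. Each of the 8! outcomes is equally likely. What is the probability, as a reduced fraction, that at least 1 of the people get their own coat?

Favorable outcomes: Σ_{i≥1} C(8,i)·!(8-i) = 8·1854 + 28·265 + 56·44 + 70·9 + 56·2 + 28·1 + 8·0 + 1·1 = 25487.
Total outcomes: 8! = 40320.
Probability = 25487/40320 = 3641/5760.

3641/5760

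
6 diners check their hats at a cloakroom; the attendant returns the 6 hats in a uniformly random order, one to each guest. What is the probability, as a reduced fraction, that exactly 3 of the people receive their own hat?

1/18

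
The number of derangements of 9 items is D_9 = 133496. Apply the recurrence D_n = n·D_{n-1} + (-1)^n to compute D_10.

D_10 = 10·133496 + 1 = 1334961.

1334961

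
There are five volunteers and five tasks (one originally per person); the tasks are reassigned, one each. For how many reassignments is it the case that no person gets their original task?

The subfactorial !5 = [5!/e] (nearest integer).
5! = 120, and 120/e ≈ 44.15, so !5 = 44.

44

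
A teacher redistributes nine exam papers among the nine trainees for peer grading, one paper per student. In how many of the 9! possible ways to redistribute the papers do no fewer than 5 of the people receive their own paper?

# with exactly i fixed is C(9,i)·!(9-i); sum over i=5..9:
  i=5: C(9,5)·!4 = 126·9 = 1134
  i=6: C(9,6)·!3 = 84·2 = 168
  i=7: C(9,7)·!2 = 36·1 = 36
  i=8: C(9,8)·!1 = 9·0 = 0
  i=9: C(9,9)·!0 = 1·1 = 1
Total = 1339.

1339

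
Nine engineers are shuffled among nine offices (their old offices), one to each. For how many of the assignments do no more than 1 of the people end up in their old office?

Sum C(9,i)·!(9-i) for i = 0..1:
  i=0: C(9,0)·!9 = 1·133496 = 133496
  i=1: C(9,1)·!8 = 9·14833 = 133497
Total = 266993.

266993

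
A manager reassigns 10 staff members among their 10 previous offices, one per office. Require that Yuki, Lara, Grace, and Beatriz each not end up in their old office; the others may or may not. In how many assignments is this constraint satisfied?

2399760

Let A_j be the event that the j-th constrained one is fixed. By inclusion-exclusion over the 4 events:
Σ_{j=0}^{4} (-1)^j C(4,j)(10-j)!
= C(4,0)·10! - C(4,1)·9! + C(4,2)·8! - C(4,3)·7! + C(4,4)·6!
= 3628800 - 1451520 + 241920 - 20160 + 720
= 2399760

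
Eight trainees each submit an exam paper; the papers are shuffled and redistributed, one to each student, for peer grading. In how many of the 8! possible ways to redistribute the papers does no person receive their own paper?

14833

By inclusion-exclusion, !8 = Σ (-1)^k · 8!/k! for k=0..8
= 8! - 8!/1! + 8!/2! - 8!/3! + 8!/4! - 8!/5! + 8!/6! - 8!/7! + 8!/8!
= 40320 - 40320 + 20160 - 6720 + 1680 - 336 + 56 - 8 + 1
= 14833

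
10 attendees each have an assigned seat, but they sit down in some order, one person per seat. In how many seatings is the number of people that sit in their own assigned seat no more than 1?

2669921

# with exactly i fixed is C(10,i)·!(10-i); sum over i=0..1:
  i=0: C(10,0)·!10 = 1·1334961 = 1334961
  i=1: C(10,1)·!9 = 10·133496 = 1334960
Total = 2669921.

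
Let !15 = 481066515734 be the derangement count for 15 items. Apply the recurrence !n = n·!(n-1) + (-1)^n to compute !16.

7697064251745

!16 = 16·481066515734 + 1 = 7697064251745.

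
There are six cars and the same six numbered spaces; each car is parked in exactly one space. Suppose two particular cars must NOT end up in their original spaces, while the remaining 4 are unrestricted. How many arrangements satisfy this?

504

Inclusion-exclusion on the 2 forbidden self-matches:
Σ_{j=0}^{2} (-1)^j C(2,j)(6-j)!
= C(2,0)·6! - C(2,1)·5! + C(2,2)·4!
= 720 - 240 + 24
= 504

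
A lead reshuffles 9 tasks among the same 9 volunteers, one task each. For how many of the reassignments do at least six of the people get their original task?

Sum C(9,i)·!(9-i) for i = 6..9:
  i=6: C(9,6)·!3 = 84·2 = 168
  i=7: C(9,7)·!2 = 36·1 = 36
  i=8: C(9,8)·!1 = 9·0 = 0
  i=9: C(9,9)·!0 = 1·1 = 1
Total = 205.

205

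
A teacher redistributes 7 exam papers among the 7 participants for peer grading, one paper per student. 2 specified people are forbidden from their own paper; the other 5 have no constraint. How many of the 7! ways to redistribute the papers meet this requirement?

3720

Inclusion-exclusion on the 2 forbidden self-matches:
Σ_{j=0}^{2} (-1)^j C(2,j)(7-j)!
= C(2,0)·7! - C(2,1)·6! + C(2,2)·5!
= 5040 - 1440 + 120
= 3720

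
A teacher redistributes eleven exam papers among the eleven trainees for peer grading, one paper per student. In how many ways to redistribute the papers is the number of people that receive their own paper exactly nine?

55

Choose which 9 of the 11 are fixed: C(11,9) = 55.
The other 2 form a derangement: !2 = 1.
Total: 55 × 1 = 55.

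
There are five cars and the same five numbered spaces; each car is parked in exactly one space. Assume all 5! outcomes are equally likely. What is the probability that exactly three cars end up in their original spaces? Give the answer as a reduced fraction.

1/12

Favorable outcomes: C(5,3)·!2 = 10·1 = 10.
Total outcomes: 5! = 120.
Probability = 10/120 = 1/12.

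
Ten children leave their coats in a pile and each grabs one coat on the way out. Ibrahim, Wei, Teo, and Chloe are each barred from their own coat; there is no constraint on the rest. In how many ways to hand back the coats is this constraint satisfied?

2399760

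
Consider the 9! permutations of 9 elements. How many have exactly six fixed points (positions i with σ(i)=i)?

168

Pick the 6 fixed positions: C(9,6) = 84 ways.
The other 3 form a derangement: !3 = 2.
Total: 84 × 2 = 168.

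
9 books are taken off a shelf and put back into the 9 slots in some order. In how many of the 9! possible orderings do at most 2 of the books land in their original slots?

# with exactly i fixed is C(9,i)·!(9-i); sum over i=0..2:
  i=0: C(9,0)·!9 = 1·133496 = 133496
  i=1: C(9,1)·!8 = 9·14833 = 133497
  i=2: C(9,2)·!7 = 36·1854 = 66744
Total = 333737.

333737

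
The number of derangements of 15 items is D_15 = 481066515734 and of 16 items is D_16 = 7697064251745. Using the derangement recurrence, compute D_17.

130850092279664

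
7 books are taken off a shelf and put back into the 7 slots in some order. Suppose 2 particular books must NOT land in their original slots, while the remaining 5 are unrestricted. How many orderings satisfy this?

3720

Inclusion-exclusion on the 2 forbidden self-matches:
Σ_{j=0}^{2} (-1)^j C(2,j)(7-j)!
= C(2,0)·7! - C(2,1)·6! + C(2,2)·5!
= 5040 - 1440 + 120
= 3720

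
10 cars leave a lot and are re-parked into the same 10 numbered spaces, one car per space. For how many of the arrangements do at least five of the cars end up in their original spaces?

Sum C(10,i)·!(10-i) for i = 5..10:
  i=5: C(10,5)·!5 = 252·44 = 11088
  i=6: C(10,6)·!4 = 210·9 = 1890
  i=7: C(10,7)·!3 = 120·2 = 240
  i=8: C(10,8)·!2 = 45·1 = 45
  i=9: C(10,9)·!1 = 10·0 = 0
  i=10: C(10,10)·!0 = 1·1 = 1
Total = 13264.

13264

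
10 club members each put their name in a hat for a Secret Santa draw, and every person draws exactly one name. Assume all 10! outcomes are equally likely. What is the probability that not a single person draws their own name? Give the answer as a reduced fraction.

16481/44800

Favorable outcomes: !10 = 1334961.
Total outcomes: 10! = 3628800.
Probability = 1334961/3628800 = 16481/44800.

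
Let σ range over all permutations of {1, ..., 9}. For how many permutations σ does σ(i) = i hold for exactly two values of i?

66744

Choose which 2 of the 9 are fixed: C(9,2) = 36.
The other 7 form a derangement: !7 = 1854.
Total: 36 × 1854 = 66744.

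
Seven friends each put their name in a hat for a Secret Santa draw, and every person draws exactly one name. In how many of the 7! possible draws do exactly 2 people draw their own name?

Choose which 2 of the 7 are fixed: C(7,2) = 21.
The other 5 form a derangement: !5 = 44.
Total: 21 × 44 = 924.

924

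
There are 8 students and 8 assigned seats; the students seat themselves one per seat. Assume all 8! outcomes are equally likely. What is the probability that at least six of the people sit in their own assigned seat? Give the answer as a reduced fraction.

29/40320

Favorable outcomes: Σ_{i≥6} C(8,i)·!(8-i) = 28·1 + 8·0 + 1·1 = 29.
Total outcomes: 8! = 40320.
Probability = 29/40320 = 29/40320.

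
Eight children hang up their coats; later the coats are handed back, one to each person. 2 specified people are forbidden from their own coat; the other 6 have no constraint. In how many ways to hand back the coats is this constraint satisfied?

Inclusion-exclusion on the 2 forbidden self-matches:
Σ_{j=0}^{2} (-1)^j C(2,j)(8-j)!
= C(2,0)·8! - C(2,1)·7! + C(2,2)·6!
= 40320 - 10080 + 720
= 30960

30960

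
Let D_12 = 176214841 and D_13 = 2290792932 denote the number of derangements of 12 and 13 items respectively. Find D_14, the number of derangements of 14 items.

32071101049

D_14 = (14-1)·(D_13 + D_12) = 13·(2290792932 + 176214841) = 13·2467007773 = 32071101049.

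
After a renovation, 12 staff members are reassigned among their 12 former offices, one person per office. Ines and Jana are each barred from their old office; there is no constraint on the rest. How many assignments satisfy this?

Let A_j be the event that the j-th constrained one is fixed. By inclusion-exclusion over the 2 events:
Σ_{j=0}^{2} (-1)^j C(2,j)(12-j)!
= C(2,0)·12! - C(2,1)·11! + C(2,2)·10!
= 479001600 - 79833600 + 3628800
= 402796800

402796800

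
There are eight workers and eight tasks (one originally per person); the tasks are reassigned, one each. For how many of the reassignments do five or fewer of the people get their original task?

# with exactly i fixed is C(8,i)·!(8-i); sum over i=0..5:
  i=0: C(8,0)·!8 = 1·14833 = 14833
  i=1: C(8,1)·!7 = 8·1854 = 14832
  i=2: C(8,2)·!6 = 28·265 = 7420
  i=3: C(8,3)·!5 = 56·44 = 2464
  i=4: C(8,4)·!4 = 70·9 = 630
  i=5: C(8,5)·!3 = 56·2 = 112
Total = 40291.

40291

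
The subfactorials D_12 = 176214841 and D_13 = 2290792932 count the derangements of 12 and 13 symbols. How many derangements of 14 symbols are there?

D_14 = (14-1)·(D_13 + D_12) = 13·(2290792932 + 176214841) = 13·2467007773 = 32071101049.

32071101049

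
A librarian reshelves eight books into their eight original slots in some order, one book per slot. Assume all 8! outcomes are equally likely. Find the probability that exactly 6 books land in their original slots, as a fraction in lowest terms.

1/1440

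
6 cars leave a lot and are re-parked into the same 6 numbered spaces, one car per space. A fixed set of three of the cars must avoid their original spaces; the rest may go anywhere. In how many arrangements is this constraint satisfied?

426

Inclusion-exclusion on the 3 forbidden self-matches:
Σ_{j=0}^{3} (-1)^j C(3,j)(6-j)!
= C(3,0)·6! - C(3,1)·5! + C(3,2)·4! - C(3,3)·3!
= 720 - 360 + 72 - 6
= 426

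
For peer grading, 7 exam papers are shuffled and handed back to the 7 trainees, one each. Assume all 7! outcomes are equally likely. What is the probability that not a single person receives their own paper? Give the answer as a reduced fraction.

103/280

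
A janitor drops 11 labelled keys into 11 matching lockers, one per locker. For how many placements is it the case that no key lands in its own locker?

14684570

Use !n = (n-1)(!(n-1) + !(n-2)).
!11 = 10·(1334961 + 133496) = 10·1468457 = 14684570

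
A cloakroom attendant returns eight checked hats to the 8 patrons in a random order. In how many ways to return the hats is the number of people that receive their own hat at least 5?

# with exactly i fixed is C(8,i)·!(8-i); sum over i=5..8:
  i=5: C(8,5)·!3 = 56·2 = 112
  i=6: C(8,6)·!2 = 28·1 = 28
  i=7: C(8,7)·!1 = 8·0 = 0
  i=8: C(8,8)·!0 = 1·1 = 1
Total = 141.

141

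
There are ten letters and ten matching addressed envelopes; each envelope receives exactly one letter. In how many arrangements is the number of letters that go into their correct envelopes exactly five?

Choose which 5 of the 10 are fixed: C(10,5) = 252.
The remaining 5 must be deranged: !5 = 44.
Total: 252 × 44 = 11088.

11088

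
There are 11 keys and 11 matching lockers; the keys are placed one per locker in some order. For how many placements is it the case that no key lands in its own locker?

By inclusion-exclusion, !11 = Σ (-1)^k · 11!/k! for k=0..11
= 11! - 11!/1! + 11!/2! - 11!/3! + 11!/4! - 11!/5! + 11!/6! - 11!/7! + 11!/8! - 11!/9! + 11!/10! - 11!/11!
= 39916800 - 39916800 + 19958400 - 6652800 + 1663200 - 332640 + 55440 - 7920 + 990 - 110 + 11 - 1
= 14684570

14684570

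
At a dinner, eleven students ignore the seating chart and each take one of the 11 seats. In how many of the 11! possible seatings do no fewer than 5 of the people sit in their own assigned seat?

146114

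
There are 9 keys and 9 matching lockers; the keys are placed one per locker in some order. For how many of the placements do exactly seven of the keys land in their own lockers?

36

Pick the 7 fixed positions: C(9,7) = 36 ways.
The other 2 form a derangement: !2 = 1.
Total: 36 × 1 = 36.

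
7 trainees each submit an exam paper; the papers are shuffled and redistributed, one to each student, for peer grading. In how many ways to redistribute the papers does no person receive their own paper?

!7 is the nearest integer to 7!/e.
7! = 5040, and 5040/e ≈ 1854.11, so !7 = 1854.

1854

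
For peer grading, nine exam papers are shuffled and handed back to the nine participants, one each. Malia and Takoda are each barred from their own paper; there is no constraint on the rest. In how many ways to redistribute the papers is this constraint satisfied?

287280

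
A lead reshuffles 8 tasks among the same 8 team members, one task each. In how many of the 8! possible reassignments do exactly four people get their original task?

Pick the 4 fixed positions: C(8,4) = 70 ways.
The other 4 form a derangement: !4 = 9.
Total: 70 × 9 = 630.

630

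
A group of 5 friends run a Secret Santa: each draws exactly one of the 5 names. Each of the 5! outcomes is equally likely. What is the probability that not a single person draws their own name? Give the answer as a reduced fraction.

11/30

Favorable outcomes: !5 = 44.
Total outcomes: 5! = 120.
Probability = 44/120 = 11/30.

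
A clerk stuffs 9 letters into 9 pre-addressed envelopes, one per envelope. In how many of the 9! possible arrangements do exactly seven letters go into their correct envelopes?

36

Choose which 7 of the 9 are fixed: C(9,7) = 36.
The other 2 form a derangement: !2 = 1.
Total: 36 × 1 = 36.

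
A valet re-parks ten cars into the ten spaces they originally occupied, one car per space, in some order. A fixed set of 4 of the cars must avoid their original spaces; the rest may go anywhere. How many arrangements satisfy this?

2399760

Let A_j be the event that the j-th constrained one is fixed. By inclusion-exclusion over the 4 events:
Σ_{j=0}^{4} (-1)^j C(4,j)(10-j)!
= C(4,0)·10! - C(4,1)·9! + C(4,2)·8! - C(4,3)·7! + C(4,4)·6!
= 3628800 - 1451520 + 241920 - 20160 + 720
= 2399760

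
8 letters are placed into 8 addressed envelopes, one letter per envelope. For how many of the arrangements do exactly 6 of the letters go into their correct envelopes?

28

Pick the 6 fixed positions: C(8,6) = 28 ways.
The remaining 2 must be deranged: !2 = 1.
Total: 28 × 1 = 28.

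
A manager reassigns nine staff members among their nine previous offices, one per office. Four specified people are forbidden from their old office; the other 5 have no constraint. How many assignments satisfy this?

229080

Inclusion-exclusion on the 4 forbidden self-matches:
Σ_{j=0}^{4} (-1)^j C(4,j)(9-j)!
= C(4,0)·9! - C(4,1)·8! + C(4,2)·7! - C(4,3)·6! + C(4,4)·5!
= 362880 - 161280 + 30240 - 2880 + 120
= 229080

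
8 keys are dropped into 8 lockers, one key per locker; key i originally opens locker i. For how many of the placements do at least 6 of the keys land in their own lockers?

29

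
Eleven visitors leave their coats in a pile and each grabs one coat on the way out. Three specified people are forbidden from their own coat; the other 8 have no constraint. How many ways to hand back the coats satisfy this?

Let A_j be the event that the j-th constrained one is fixed. By inclusion-exclusion over the 3 events:
Σ_{j=0}^{3} (-1)^j C(3,j)(11-j)!
= C(3,0)·11! - C(3,1)·10! + C(3,2)·9! - C(3,3)·8!
= 39916800 - 10886400 + 1088640 - 40320
= 30078720

30078720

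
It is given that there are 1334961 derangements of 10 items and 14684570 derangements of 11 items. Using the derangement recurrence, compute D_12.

D_12 = (12-1)·(D_11 + D_10) = 11·(14684570 + 1334961) = 11·16019531 = 176214841.

176214841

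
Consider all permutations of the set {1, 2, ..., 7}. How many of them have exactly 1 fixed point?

1855

Pick the single fixed position: C(7,1) = 7 ways.
The remaining 6 must be deranged: !6 = 265.
Total: 7 × 265 = 1855.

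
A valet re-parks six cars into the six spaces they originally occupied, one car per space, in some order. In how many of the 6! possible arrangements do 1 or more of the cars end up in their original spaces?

# with exactly i fixed is C(6,i)·!(6-i); sum over i=1..6:
  i=1: C(6,1)·!5 = 6·44 = 264
  i=2: C(6,2)·!4 = 15·9 = 135
  i=3: C(6,3)·!3 = 20·2 = 40
  i=4: C(6,4)·!2 = 15·1 = 15
  i=5: C(6,5)·!1 = 6·0 = 0
  i=6: C(6,6)·!0 = 1·1 = 1
Total = 455.

455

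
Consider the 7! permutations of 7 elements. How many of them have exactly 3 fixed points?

315

Pick the 3 fixed positions: C(7,3) = 35 ways.
The remaining 4 must be deranged: !4 = 9.
Total: 35 × 9 = 315.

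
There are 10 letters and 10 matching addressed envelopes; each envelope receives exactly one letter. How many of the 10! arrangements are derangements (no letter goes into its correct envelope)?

1334961

Use !n = (n-1)(!(n-1) + !(n-2)).
!10 = 9·(133496 + 14833) = 9·148329 = 1334961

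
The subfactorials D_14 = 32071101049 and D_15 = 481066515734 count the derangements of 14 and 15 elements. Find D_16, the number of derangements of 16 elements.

D_16 = (16-1)·(D_15 + D_14) = 15·(481066515734 + 32071101049) = 15·513137616783 = 7697064251745.

7697064251745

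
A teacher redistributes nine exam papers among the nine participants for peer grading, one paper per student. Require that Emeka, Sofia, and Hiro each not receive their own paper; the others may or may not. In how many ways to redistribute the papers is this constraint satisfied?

256320

Let A_j be the event that the j-th constrained one is fixed. By inclusion-exclusion over the 3 events:
Σ_{j=0}^{3} (-1)^j C(3,j)(9-j)!
= C(3,0)·9! - C(3,1)·8! + C(3,2)·7! - C(3,3)·6!
= 362880 - 120960 + 15120 - 720
= 256320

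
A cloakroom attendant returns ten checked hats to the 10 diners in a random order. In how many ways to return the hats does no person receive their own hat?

The subfactorial !10 = [10!/e] (nearest integer).
10! = 3628800, and 3628800/e ≈ 1334960.92, so !10 = 1334961.

1334961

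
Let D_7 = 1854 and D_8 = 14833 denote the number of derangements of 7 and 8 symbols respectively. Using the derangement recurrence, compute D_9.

D_9 = (9-1)·(D_8 + D_7) = 8·(14833 + 1854) = 8·16687 = 133496.

133496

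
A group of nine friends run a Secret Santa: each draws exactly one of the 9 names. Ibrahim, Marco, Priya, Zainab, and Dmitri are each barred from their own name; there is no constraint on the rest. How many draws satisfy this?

205056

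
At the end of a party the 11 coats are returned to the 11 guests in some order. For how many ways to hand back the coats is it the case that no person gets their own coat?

Recurrence: !11 = 11·!10 + (-1)^11.
!11 = 11·1334961 - 1 = 14684570

14684570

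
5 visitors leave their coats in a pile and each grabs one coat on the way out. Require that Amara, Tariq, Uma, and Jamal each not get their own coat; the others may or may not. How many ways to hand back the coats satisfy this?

Inclusion-exclusion on the 4 forbidden self-matches:
Σ_{j=0}^{4} (-1)^j C(4,j)(5-j)!
= C(4,0)·5! - C(4,1)·4! + C(4,2)·3! - C(4,3)·2! + C(4,4)·1!
= 120 - 96 + 36 - 8 + 1
= 53

53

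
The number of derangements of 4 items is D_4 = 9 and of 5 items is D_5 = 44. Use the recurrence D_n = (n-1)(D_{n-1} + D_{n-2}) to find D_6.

265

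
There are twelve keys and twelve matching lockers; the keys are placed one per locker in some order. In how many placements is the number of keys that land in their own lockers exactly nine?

Pick the 9 fixed positions: C(12,9) = 220 ways.
The other 3 form a derangement: !3 = 2.
Total: 220 × 2 = 440.

440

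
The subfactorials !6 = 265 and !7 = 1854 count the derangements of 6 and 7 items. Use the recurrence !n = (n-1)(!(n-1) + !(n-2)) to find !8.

!8 = (8-1)·(!7 + !6) = 7·(1854 + 265) = 7·2119 = 14833.

14833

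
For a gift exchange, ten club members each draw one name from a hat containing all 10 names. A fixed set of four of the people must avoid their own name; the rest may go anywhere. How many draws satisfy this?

Let A_j be the event that the j-th constrained one is fixed. By inclusion-exclusion over the 4 events:
Σ_{j=0}^{4} (-1)^j C(4,j)(10-j)!
= C(4,0)·10! - C(4,1)·9! + C(4,2)·8! - C(4,3)·7! + C(4,4)·6!
= 3628800 - 1451520 + 241920 - 20160 + 720
= 2399760

2399760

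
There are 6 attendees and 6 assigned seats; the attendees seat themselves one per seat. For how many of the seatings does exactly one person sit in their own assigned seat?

264

Choose which one of the 6 is fixed: C(6,1) = 6.
The other 5 form a derangement: !5 = 44.
Total: 6 × 44 = 264.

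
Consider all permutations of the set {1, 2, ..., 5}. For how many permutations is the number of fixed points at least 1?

76

Sum C(5,i)·!(5-i) for i = 1..5:
  i=1: C(5,1)·!4 = 5·9 = 45
  i=2: C(5,2)·!3 = 10·2 = 20
  i=3: C(5,3)·!2 = 10·1 = 10
  i=4: C(5,4)·!1 = 5·0 = 0
  i=5: C(5,5)·!0 = 1·1 = 1
Total = 76.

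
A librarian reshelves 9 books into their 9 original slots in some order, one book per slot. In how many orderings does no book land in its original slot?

133496

The subfactorial !9 = [9!/e] (nearest integer).
9! = 362880, and 362880/e ≈ 133496.09, so !9 = 133496.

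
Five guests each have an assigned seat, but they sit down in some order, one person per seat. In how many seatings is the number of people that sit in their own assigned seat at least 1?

Sum C(5,i)·!(5-i) for i = 1..5:
  i=1: C(5,1)·!4 = 5·9 = 45
  i=2: C(5,2)·!3 = 10·2 = 20
  i=3: C(5,3)·!2 = 10·1 = 10
  i=4: C(5,4)·!1 = 5·0 = 0
  i=5: C(5,5)·!0 = 1·1 = 1
Total = 76.

76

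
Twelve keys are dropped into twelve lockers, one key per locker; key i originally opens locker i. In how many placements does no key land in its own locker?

176214841

The number of derangements of 12 is !12 = Σ_{k=0}^{12} (-1)^k·12!/k!
= 12! - 12!/1! + 12!/2! - 12!/3! + 12!/4! - 12!/5! + 12!/6! - 12!/7! + 12!/8! - 12!/9! + 12!/10! - 12!/11! + 12!/12!
= 479001600 - 479001600 + 239500800 - 79833600 + 19958400 - 3991680 + 665280 - 95040 + 11880 - 1320 + 132 - 12 + 1
= 176214841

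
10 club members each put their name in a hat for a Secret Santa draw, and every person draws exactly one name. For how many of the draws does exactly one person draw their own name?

1334960

Choose which one of the 10 is fixed: C(10,1) = 10.
The remaining 9 must be deranged: !9 = 133496.
Total: 10 × 133496 = 1334960.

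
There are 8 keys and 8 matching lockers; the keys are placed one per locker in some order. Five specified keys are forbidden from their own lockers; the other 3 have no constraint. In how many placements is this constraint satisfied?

21234

Inclusion-exclusion on the 5 forbidden self-matches:
Σ_{j=0}^{5} (-1)^j C(5,j)(8-j)!
= C(5,0)·8! - C(5,1)·7! + C(5,2)·6! - C(5,3)·5! + C(5,4)·4! - C(5,5)·3!
= 40320 - 25200 + 7200 - 1200 + 120 - 6
= 21234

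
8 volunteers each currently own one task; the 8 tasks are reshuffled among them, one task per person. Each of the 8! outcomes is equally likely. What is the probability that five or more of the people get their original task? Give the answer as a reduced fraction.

Favorable outcomes: Σ_{i≥5} C(8,i)·!(8-i) = 56·2 + 28·1 + 8·0 + 1·1 = 141.
Total outcomes: 8! = 40320.
Probability = 141/40320 = 47/13440.

47/13440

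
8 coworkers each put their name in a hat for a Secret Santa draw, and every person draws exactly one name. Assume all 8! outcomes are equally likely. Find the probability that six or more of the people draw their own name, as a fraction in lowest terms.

Favorable outcomes: Σ_{i≥6} C(8,i)·!(8-i) = 28·1 + 8·0 + 1·1 = 29.
Total outcomes: 8! = 40320.
Probability = 29/40320 = 29/40320.

29/40320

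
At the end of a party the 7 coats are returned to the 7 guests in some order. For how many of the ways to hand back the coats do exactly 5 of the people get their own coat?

Choose which 5 of the 7 are fixed: C(7,5) = 21.
The remaining 2 must be deranged: !2 = 1.
Total: 21 × 1 = 21.

21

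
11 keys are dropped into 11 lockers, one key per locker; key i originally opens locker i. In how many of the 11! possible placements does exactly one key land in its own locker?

Pick the single fixed position: C(11,1) = 11 ways.
The remaining 10 must be deranged: !10 = 1334961.
Total: 11 × 1334961 = 14684571.

14684571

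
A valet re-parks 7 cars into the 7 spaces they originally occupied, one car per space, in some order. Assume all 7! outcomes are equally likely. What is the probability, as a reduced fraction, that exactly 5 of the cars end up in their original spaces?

1/240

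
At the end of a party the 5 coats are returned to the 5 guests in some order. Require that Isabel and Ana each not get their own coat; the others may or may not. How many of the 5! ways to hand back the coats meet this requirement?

Inclusion-exclusion on the 2 forbidden self-matches:
Σ_{j=0}^{2} (-1)^j C(2,j)(5-j)!
= C(2,0)·5! - C(2,1)·4! + C(2,2)·3!
= 120 - 48 + 6
= 78

78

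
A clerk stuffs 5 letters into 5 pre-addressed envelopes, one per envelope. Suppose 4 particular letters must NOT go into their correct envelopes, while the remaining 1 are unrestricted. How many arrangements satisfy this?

Inclusion-exclusion on the 4 forbidden self-matches:
Σ_{j=0}^{4} (-1)^j C(4,j)(5-j)!
= C(4,0)·5! - C(4,1)·4! + C(4,2)·3! - C(4,3)·2! + C(4,4)·1!
= 120 - 96 + 36 - 8 + 1
= 53

53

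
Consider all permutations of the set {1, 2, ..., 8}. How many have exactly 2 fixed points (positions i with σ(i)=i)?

7420

Pick the 2 fixed positions: C(8,2) = 28 ways.
The other 6 form a derangement: !6 = 265.
Total: 28 × 265 = 7420.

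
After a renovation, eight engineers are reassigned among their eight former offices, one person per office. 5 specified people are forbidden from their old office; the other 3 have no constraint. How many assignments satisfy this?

21234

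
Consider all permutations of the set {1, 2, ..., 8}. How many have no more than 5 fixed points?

# with exactly i fixed is C(8,i)·!(8-i); sum over i=0..5:
  i=0: C(8,0)·!8 = 1·14833 = 14833
  i=1: C(8,1)·!7 = 8·1854 = 14832
  i=2: C(8,2)·!6 = 28·265 = 7420
  i=3: C(8,3)·!5 = 56·44 = 2464
  i=4: C(8,4)·!4 = 70·9 = 630
  i=5: C(8,5)·!3 = 56·2 = 112
Total = 40291.

40291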